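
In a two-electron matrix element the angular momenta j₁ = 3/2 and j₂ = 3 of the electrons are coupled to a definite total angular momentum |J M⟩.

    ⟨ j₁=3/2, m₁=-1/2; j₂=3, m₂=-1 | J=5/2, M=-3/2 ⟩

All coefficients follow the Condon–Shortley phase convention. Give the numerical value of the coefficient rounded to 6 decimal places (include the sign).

j₁+j₂−J=2  J+j₁−j₂=1  J−j₁+j₂=4  j₁+j₂+J+1=8
(j₁±m₁, j₂±m₂, J±M) = (1,2,2,4,1,4)
P² = 576/35
sum k=1..2:
  [1] −1/6 = -1/6
  [2] +1/48 = 1/48
S = -7/48
C² = P²·S² = 7/20 ; C = -0.591608

−√(7/20) = -0.591608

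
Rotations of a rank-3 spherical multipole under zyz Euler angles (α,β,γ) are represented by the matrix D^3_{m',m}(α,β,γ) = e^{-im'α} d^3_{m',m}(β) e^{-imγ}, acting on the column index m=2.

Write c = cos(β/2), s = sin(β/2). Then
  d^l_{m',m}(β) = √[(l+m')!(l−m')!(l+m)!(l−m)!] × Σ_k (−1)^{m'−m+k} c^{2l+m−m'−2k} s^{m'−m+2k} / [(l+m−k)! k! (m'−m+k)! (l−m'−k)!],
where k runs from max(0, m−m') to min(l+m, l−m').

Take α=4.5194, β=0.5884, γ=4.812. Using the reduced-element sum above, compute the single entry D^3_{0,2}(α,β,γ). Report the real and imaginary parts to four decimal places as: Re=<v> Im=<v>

First d^3_{0,2}(β=0.5884), then the phase factors e^{-i(0)α} and e^{-i(2)γ}:
With c≡cos(β/2)=0.957034 and s≡sin(β/2)=0.289974, N=[6·6·120·1]^{1/2}=65.726707
The bounds max(0,m−m')=2 and min(l+m,l−m')=3 give 2 terms
  k=2: (−1)^0·65.7267/(12)·0.9570^4·0.2900^2 = +0.386358
  k=3: (−1)^1·65.7267/(12)·0.9570^2·0.2900^4 = -0.035469
d^3_{0,2}(0.5884) = +0.386358 -0.035469 = +0.350889
Phases: e^{-i·(0)·4.5194}=+1.000000+0.000000i, e^{-i·(2)·4.8120}=-0.980221+0.197907i ⇒ D=-0.343948+0.069443i

Re=-0.3439 Im=0.0694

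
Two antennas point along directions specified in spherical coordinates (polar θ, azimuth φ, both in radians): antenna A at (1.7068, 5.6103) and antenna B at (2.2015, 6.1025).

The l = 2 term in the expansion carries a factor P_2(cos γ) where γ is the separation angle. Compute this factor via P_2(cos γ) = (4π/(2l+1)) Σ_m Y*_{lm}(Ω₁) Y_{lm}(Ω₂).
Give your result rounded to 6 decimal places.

0.424641

Expand P_2 via completeness: Σ_{m} conj(Y_{2,m}) at Ω₁ times Y_{2,m} at Ω₂ —
  term(m=-2) = +0.052863-0.079571i   from Y*(Ω₁)=+0.084605-0.369614i, Y(Ω₂)=+0.235671+0.089076i
  term(m=-1) = +0.033651-0.018044i   from Y*(Ω₁)=-0.081158+0.064679i, Y(Ω₂)=-0.361944-0.066119i
  term(m=+0) = -0.004068-0.000000i   from Y*(Ω₁)=-0.297998-0.000000i, Y(Ω₂)=+0.013652+0.000000i
  term(m=+1) = +0.033651+0.018044i   from Y*(Ω₁)=+0.081158+0.064679i, Y(Ω₂)=+0.361944-0.066119i
  term(m=+2) = +0.052863+0.079571i   from Y*(Ω₁)=+0.084605+0.369614i, Y(Ω₂)=+0.235671-0.089076i
Total Σ_m = +0.168959+0.000000i. Multiply by 2.513274: +0.424641+0.000000i. P_2(cos γ) = 0.424641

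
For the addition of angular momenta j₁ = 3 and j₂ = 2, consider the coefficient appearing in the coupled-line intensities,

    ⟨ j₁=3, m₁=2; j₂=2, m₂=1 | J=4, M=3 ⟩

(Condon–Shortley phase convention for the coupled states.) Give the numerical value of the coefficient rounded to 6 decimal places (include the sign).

j₁+j₂−J=1  J+j₁−j₂=5  J−j₁+j₂=3  j₁+j₂+J+1=10
(j₁±m₁, j₂±m₂, J±M) = (5,1,3,1,7,1)
P² = 6480
sum k=0..1:
  [0] +1/144 = 1/144
  [1] −1/240 = -1/240
S = 1/360
C² = P²·S² = 1/20 ; C = +0.223607

+√(1/20) ≈ +0.223607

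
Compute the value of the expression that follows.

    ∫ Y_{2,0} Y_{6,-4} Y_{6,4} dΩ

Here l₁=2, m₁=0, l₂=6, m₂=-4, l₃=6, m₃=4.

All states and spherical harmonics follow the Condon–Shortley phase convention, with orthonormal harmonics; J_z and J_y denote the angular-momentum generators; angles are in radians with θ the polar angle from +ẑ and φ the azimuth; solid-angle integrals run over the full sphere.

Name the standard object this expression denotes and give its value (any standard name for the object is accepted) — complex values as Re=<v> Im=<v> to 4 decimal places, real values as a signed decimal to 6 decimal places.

Gaunt coefficient, -0.022938

This is a Gaunt coefficient — the integral of a triple product of spherical harmonics over the sphere.
Rules hold: Σm=0, L=14 even, 4≤6≤8.
N = 5·13·13 = 845
Δ = 2!·2!·10!/15! = 1/90090
Racah Σ t=0..2: t=0:+1/69120 t=1:−1/14400 t=2:+1/69120 = -7/172800
⇒ 3j(2 6 6; 0 0 0)² = 14/715, sgn -1
Racah Σ t=0..2: t=0:+1/322560 t=1:−1/362880 t=2:+1/14515200 = 1/2419200
⇒ 3j(2 6 6; 0 -4 4)² = 2/5005, sgn +1
4πI² = N·(3j₀)²·(3jₘ)² = 4/605
I = -1·√(0.00661157/4π) = -0.02293757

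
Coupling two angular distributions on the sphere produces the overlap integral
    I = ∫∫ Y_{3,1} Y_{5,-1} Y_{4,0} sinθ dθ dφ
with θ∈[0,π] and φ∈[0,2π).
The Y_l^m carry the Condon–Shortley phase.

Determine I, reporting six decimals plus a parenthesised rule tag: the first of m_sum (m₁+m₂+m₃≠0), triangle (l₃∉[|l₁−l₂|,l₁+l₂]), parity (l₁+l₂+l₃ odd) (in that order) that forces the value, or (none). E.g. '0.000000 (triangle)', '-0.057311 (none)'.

-0.086020 (none)

m-sum 0 ✓  L=12 even ✓  2≤4≤8 ✓
Π(2lᵢ+1) = 7×11×9 = 693
triangle coeff Δ(3,5,4) = 1/180180
Σ_t [1,3]: t=1:−1/576 t=2:+1/144 t=3:−1/576 = 1/288
(3j)²=20/1001 [(3 5 4; 0 0 0)], sign=+1
Σ_t [0,2]: t=0:+1/2304 t=1:−1/216 t=2:+1/384 = -11/6912
(3j)²=11/1638 [(3 5 4; 1 -1 0)], sign=-1
⇒ 4πI² = 110/1183
I = (-1)√(110/1183/(4π)) = -0.08601992
No selection rule forces the value: the integral is nonzero (none).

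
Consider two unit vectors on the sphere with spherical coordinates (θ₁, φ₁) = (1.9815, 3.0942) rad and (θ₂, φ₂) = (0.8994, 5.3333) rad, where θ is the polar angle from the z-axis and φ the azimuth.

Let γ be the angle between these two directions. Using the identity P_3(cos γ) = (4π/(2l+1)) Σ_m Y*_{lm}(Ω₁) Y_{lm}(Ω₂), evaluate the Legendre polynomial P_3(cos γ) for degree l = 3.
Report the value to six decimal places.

Addition theorem: P_3(cos γ) = (4π/7) Σ_m Y*_{lm}(Ω₁) Y_{lm}(Ω₂), m = −3…3:
  term(m=-3) = (0.058419, -0.027083)   from Y*(Ω₁)=(-0.318306, 0.045564), Y(Ω₂)=(-0.191779, 0.057634)
  term(m=-2) = (0.031019, -0.130024)   from Y*(Ω₁)=(-0.341451, 0.032462), Y(Ω₂)=(-0.125911, 0.368830)
  term(m=-1) = (0.008816, 0.011167)   from Y*(Ω₁)=(0.060076, -0.002849), Y(Ω₂)=(0.137629, 0.192411)
  term(m=+0) = (-0.081156, 0.000000)   from Y*(Ω₁)=(0.328227, -0.000000), Y(Ω₂)=(-0.247254, 0.000000)
  term(m=+1) = (0.008816, -0.011167)   from Y*(Ω₁)=(-0.060076, -0.002849), Y(Ω₂)=(-0.137629, 0.192411)
  term(m=+2) = (0.031019, 0.130024)   from Y*(Ω₁)=(-0.341451, -0.032462), Y(Ω₂)=(-0.125911, -0.368830)
  term(m=+3) = (0.058419, 0.027083)   from Y*(Ω₁)=(0.318306, 0.045564), Y(Ω₂)=(0.191779, 0.057634)
Σ over m = (0.115353, -0.000000); ×(4π/7) → (0.207082, -0.000000). Real part: 0.207082

0.207082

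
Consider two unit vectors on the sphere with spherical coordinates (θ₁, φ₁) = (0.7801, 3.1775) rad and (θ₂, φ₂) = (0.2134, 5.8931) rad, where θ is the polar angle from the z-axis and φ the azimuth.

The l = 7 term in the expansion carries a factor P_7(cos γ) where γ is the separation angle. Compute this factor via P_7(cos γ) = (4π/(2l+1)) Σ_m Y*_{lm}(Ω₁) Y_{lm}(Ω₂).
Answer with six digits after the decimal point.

0.309385

Term-by-term m-sum for l=7 (normalisation 4π/15 = 0.837758):
  [-7]  conj(Y_{7,-7})(Ω₁) = -0.041242-0.010590i ; Y_{7,-7}(Ω₂) = -0.000009+0.000004i ; Δ = +0.000000-0.000000i
  [-6]  conj(Y_{7,-6})(Ω₁) = +0.157295+0.034423i ; Y_{7,-6}(Ω₂) = -0.000115+0.000118i ; Δ = -0.000022+0.000015i
  [-5]  conj(Y_{7,-5})(Ω₁) = -0.346076-0.062810i ; Y_{7,-5}(Ω₂) = -0.000661+0.001658i ; Δ = +0.000333-0.000532i
  [-4]  conj(Y_{7,-4})(Ω₁) = +0.450930+0.065216i ; Y_{7,-4}(Ω₂) = +0.000142+0.013586i ; Δ = -0.000822+0.006136i
  [-3]  conj(Y_{7,-3})(Ω₁) = -0.235828-0.025503i ; Y_{7,-3}(Ω₂) = +0.028856+0.068148i ; Δ = -0.005067-0.016807i
  [-2]  conj(Y_{7,-2})(Ω₁) = -0.223416-0.016072i ; Y_{7,-2}(Ω₂) = +0.196915+0.194867i ; Δ = -0.040862-0.046701i
  [-1]  conj(Y_{7,-1})(Ω₁) = +0.351247+0.012618i ; Y_{7,-1}(Ω₂) = +0.577750+0.237545i ; Δ = +0.199936+0.090727i
  [+0]  conj(Y_{7,0})(Ω₁) = +0.125021-0.000000i ; Y_{7,0}(Ω₂) = +0.498389+0.000000i ; Δ = +0.062309+0.000000i
  [+1]  conj(Y_{7,1})(Ω₁) = -0.351247+0.012618i ; Y_{7,1}(Ω₂) = -0.577750+0.237545i ; Δ = +0.199936-0.090727i
  [+2]  conj(Y_{7,2})(Ω₁) = -0.223416+0.016072i ; Y_{7,2}(Ω₂) = +0.196915-0.194867i ; Δ = -0.040862+0.046701i
  [+3]  conj(Y_{7,3})(Ω₁) = +0.235828-0.025503i ; Y_{7,3}(Ω₂) = -0.028856+0.068148i ; Δ = -0.005067+0.016807i
  [+4]  conj(Y_{7,4})(Ω₁) = +0.450930-0.065216i ; Y_{7,4}(Ω₂) = +0.000142-0.013586i ; Δ = -0.000822-0.006136i
  [+5]  conj(Y_{7,5})(Ω₁) = +0.346076-0.062810i ; Y_{7,5}(Ω₂) = +0.000661+0.001658i ; Δ = +0.000333+0.000532i
  [+6]  conj(Y_{7,6})(Ω₁) = +0.157295-0.034423i ; Y_{7,6}(Ω₂) = -0.000115-0.000118i ; Δ = -0.000022-0.000015i
  [+7]  conj(Y_{7,7})(Ω₁) = +0.041242-0.010590i ; Y_{7,7}(Ω₂) = +0.000009+0.000004i ; Δ = +0.000000+0.000000i
Accumulated sum +0.369301+0.000000i; after 4π/(2l+1) scaling, +0.309385+0.000000i ⇒ P_7 = 0.309385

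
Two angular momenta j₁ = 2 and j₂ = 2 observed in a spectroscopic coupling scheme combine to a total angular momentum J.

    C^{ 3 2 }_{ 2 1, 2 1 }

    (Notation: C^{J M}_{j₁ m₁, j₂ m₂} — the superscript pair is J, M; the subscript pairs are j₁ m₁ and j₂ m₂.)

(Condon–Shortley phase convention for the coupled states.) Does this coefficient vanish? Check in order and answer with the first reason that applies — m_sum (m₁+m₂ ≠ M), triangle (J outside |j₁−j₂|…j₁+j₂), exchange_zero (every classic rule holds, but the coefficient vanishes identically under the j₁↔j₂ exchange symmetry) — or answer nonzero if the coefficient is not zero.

exchange_zero

m-sum: m₁+m₂ = 1+1 = 2, M = 2  ✓
triangle: |j₁−j₂| = 0 ≤ J = 3 ≤ j₁+j₂ = 4  ✓
exchange: j₁=j₂ and m₁=m₂, and (−1)^(j₁+j₂−J) = (−1)^1 = −1 forces ⟨j₁m₁;j₂m₂|JM⟩ = −⟨j₂m₂;j₁m₁|JM⟩ = −⟨j₁m₁;j₂m₂|JM⟩ ⇒ the coefficient vanishes identically
Racah sum check: Σ_k collapses to 0 ⇒ CG = 0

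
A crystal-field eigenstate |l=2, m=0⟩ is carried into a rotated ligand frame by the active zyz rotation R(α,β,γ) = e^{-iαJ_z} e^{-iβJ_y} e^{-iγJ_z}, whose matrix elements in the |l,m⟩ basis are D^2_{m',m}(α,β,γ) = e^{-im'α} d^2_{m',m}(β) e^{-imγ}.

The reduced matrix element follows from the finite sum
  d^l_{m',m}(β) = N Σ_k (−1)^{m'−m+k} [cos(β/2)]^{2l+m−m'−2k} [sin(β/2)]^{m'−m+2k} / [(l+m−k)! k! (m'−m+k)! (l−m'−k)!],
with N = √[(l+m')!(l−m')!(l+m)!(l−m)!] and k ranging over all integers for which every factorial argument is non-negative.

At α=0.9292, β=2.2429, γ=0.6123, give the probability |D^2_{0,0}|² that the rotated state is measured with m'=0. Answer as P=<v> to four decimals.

D^2_{0,0}(0.9292,2.2429,0.6123) = e^{-i·0·0.9292}·d^2_{0,0}(2.2429)·e^{-i·0·0.6123}. Compute d first:
Half-angle: c=0.434377, s=0.900731. N=√(2·2·2·2)=4.000000
Admissible k: 0..2 (factorial args all ≥0)
  k=0: (−1)^0·4.0000/(4)·0.4344^4·0.9007^0 = +0.035601
  k=1: (−1)^1·4.0000/(1)·0.4344^2·0.9007^2 = -0.612328
  k=2: (−1)^2·4.0000/(4)·0.4344^0·0.9007^4 = +0.658235
d^2_{0,0}(2.2429) = +0.035601 -0.612328 +0.658235 = +0.081509
|D^2_{0,0}|² = |d^2_{0,0}(β)|² = (+0.081509)² = 0.006644 (the z-rotation phases have unit modulus)

P=0.0066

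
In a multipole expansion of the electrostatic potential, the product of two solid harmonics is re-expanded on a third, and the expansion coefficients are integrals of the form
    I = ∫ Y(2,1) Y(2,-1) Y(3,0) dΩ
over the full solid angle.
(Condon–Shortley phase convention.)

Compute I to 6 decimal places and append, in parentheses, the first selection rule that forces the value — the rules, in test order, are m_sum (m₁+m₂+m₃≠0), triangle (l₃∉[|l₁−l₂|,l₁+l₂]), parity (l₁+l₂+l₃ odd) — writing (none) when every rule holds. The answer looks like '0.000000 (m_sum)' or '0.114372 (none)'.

0.000000 (parity)

l₁+l₂+l₃=7 is odd: 3j(l;000)=0 ⇒ I=0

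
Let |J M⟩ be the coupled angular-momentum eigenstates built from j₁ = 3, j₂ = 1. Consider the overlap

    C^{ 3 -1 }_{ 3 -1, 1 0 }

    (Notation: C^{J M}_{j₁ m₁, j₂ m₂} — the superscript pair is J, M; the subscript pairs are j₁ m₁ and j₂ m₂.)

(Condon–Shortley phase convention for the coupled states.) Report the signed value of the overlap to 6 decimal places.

√[7·1!5!1!/8! · 2!4!1!1!2!4!] = √(48)
  +(−1)^0/∏(0,1,4,1,1,0)! = 1/24  (running 1/24)
  +(−1)^1/∏(1,0,3,0,2,1)! = -1/12  (running -1/24)
⟨..|..⟩ = √(48)·(-1/24) = -0.288675

-0.288675  (= −√(1/12))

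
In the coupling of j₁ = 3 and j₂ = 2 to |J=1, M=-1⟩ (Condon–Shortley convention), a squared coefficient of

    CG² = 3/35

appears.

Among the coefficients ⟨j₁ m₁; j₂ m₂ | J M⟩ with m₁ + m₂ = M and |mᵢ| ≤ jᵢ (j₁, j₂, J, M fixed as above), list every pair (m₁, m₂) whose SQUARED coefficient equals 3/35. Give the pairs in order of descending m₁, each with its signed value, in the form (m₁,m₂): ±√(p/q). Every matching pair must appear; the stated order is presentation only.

(0,-1): −√(3/35)

Admissible pairs with m₁+m₂ = M = -1: (-3,2), (-2,1), (-1,0), (0,-1), (1,-2)
  (m₁,m₂)=(1,-2): CG² = 1/35, CG = +√(1/35)
  (m₁,m₂)=(0,-1): CG² = 3/35, CG = −√(3/35)   ← matches the target
  (m₁,m₂)=(-1,0): CG² = 6/35, CG = +√(6/35)
  (m₁,m₂)=(-2,1): CG² = 2/7, CG = −√(2/7)
  (m₁,m₂)=(-3,2): CG² = 3/7, CG = +√(3/7)
Pairs with CG² = 3/35: (0,-1): −√(3/35)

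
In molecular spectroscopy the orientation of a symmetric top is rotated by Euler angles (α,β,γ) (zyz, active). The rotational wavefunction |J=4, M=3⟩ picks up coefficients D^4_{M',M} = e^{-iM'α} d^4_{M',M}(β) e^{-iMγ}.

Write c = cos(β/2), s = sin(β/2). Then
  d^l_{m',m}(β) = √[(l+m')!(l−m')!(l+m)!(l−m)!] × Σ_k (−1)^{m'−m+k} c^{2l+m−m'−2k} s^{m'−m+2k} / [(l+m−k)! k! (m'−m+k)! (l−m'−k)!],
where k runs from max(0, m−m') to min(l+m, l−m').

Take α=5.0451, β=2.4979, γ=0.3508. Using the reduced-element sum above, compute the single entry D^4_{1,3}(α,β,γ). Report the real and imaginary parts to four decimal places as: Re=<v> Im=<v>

Re=-0.0984 Im=-0.0185

First d^4_{1,3}(β=2.4979), then the phase factors e^{-i(1)α} and e^{-i(3)γ}:
c=cos(2.497900/2)=0.316319, s=sin(2.497900/2)=0.948653; N=√[120·6·5040·1]=1904.940944
k∈{2,3} keeps every argument non-negative
  k=2: (−1)^0·1904.9409/(240)·0.3163^6·0.9487^2 = +0.007155
  k=3: (−1)^1·1904.9409/(144)·0.3163^4·0.9487^4 = -0.107262
d^4_{1,3}(2.4979) = +0.007155 -0.107262 = -0.100107
Attach z-rotation phases: D = e^{-i(1)(5.0451)}·(-0.100107)·e^{-i(3)(0.3508)} = -0.098386-0.018482i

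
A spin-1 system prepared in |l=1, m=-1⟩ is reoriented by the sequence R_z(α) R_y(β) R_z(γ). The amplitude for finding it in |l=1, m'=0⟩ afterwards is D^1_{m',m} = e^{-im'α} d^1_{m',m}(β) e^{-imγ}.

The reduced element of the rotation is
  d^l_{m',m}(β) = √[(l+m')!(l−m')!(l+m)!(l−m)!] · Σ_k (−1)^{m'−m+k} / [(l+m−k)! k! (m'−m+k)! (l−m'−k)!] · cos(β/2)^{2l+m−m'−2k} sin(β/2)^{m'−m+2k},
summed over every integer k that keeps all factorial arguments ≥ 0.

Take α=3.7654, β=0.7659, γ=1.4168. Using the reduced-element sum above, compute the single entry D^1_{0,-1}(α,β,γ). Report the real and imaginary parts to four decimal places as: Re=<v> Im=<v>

Split into d^1_{0,-1}(β=0.7659) × two z-phases.
With c≡cos(β/2)=0.927566 and s≡sin(β/2)=0.373658, N=[1·1·1·2]^{1/2}=1.414214
k: max(0,(-1)−(0))=0 … min(1+(-1),1−(0))=0
  k=0: (−1)^1·1.4142/(1)·0.9276^1·0.3737^1 = -0.490156
d^1_{0,-1}(0.7659) = -0.490156
Attach z-rotation phases: D = e^{-i(0)(3.7654)}·(-0.490156)·e^{-i(-1)(1.4168)} = -0.075184-0.484356i

Re=-0.0752 Im=-0.4844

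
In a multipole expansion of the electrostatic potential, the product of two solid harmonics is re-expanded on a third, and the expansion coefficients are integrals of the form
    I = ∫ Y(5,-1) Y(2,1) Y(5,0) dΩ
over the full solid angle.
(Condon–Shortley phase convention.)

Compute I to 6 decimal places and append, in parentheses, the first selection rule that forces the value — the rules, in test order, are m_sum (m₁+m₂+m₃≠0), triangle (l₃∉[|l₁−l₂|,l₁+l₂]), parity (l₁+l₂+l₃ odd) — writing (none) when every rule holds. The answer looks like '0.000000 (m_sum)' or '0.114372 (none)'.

-0.036166 (none)

Rules hold: Σm=0, L=12 even, 3≤5≤7.
N = 11·5·11 = 605
Δ = 2!·8!·2!/13! = 1/38610
Racah Σ t=0..2: t=0:+1/2880 t=1:−1/576 t=2:+1/2880 = -1/960
⇒ 3j(5 2 5; 0 0 0)² = 10/429, sgn +1
Racah Σ t=1..2: t=1:−1/1440 t=2:+1/1152 = 1/5760
⇒ 3j(5 2 5; -1 1 0)² = 1/858, sgn -1
4πI² = N·(3j₀)²·(3jₘ)² = 25/1521
I = -1·√(0.0164366/4π) = -0.03616600
No selection rule forces the value: the integral is nonzero (none).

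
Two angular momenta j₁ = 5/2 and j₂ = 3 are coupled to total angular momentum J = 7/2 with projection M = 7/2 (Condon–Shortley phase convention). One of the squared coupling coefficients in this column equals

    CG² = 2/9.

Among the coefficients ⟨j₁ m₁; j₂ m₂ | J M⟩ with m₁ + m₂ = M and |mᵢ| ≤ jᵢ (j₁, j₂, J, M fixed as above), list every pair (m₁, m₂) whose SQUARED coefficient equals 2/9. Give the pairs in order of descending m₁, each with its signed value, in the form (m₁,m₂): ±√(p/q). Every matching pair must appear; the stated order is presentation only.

Admissible pairs with m₁+m₂ = M = 7/2: (1/2,3), (3/2,2), (5/2,1)
  (m₁,m₂)=(5/2,1): CG² = 2/9, CG = +√(2/9)   ← matches the target
  (m₁,m₂)=(3/2,2): CG² = 4/9, CG = −√(4/9)
  (m₁,m₂)=(1/2,3): CG² = 1/3, CG = +√(1/3)
Pairs with CG² = 2/9: (5/2,1): +√(2/9)

(5/2,1): +√(2/9)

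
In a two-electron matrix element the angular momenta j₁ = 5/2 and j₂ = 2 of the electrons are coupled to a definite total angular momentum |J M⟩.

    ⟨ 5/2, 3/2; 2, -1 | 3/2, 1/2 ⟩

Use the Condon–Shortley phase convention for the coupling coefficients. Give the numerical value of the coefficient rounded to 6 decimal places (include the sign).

√[4·3!2!1!/7! · 4!1!1!3!2!1!] = √(96/35)
  +(−1)^0/∏(0,3,1,1,1,0)! = 1/6  (running 1/6)
  +(−1)^1/∏(1,2,0,0,2,1)! = -1/4  (running -1/12)
⟨..|..⟩ = √(96/35)·(-1/12) = -0.138013

-0.138013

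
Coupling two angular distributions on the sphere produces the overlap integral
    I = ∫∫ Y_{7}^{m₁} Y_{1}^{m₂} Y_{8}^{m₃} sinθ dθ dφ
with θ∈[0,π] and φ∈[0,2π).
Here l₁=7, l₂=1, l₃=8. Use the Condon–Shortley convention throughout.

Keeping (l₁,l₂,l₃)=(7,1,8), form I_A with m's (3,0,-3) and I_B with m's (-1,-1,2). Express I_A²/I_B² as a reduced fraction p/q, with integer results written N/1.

11/9

l's match ⇒ only the (l;m) 3-j factors differ between A and B.
A: triangle coeff Δ(7,1,8) = 1/2040; Σ_t [0,0]: t=0:+1/87091200 = 1/87091200; (3j)²=11/408 [(7 1 8; 3 0 -3)], sign=-1
B: triangle coeff Δ(7,1,8) = 1/2040; Σ_t [0,0]: t=0:+1/58060800 = 1/58060800; (3j)²=3/136 [(7 1 8; -1 -1 2)], sign=+1
I_A²/I_B² = (11/408)/(3/136) = 11/9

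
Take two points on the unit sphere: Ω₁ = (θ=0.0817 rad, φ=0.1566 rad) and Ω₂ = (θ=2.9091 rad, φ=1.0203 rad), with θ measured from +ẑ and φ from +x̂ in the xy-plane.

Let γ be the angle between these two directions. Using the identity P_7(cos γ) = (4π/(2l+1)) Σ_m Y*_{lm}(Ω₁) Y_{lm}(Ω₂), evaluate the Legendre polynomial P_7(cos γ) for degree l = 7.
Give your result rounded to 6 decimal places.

Summing Y*_{l m}(θ₁,φ₁)·Y_{l m}(θ₂,φ₂) over m ∈ [−7, 7]; prefactor 4π/(2·7+1) = 0.837758:
  m=-7: Y*=0.00000 + 0.00000j  Y=0.00001 - 0.00001j  product 0.00000 + 0.00000j
  m=-6: Y*=0.00000 + 0.00000j  Y=-0.00027 - 0.00004j  product -0.00000 - 0.00000j
  m=-5: Y*=0.00001 + 0.00001j  Y=0.00102 + 0.00249j  product -0.00000 + 0.00000j
  m=-4: Y*=0.00026 + 0.00019j  Y=0.01106 - 0.01513j  product 0.00001 - 0.00000j
  m=-3: Y*=0.00421 + 0.00214j  Y=-0.09269 - 0.00750j  product -0.00037 - 0.00023j
  m=-2: Y*=0.04627 + 0.01499j  Y=0.14292 + 0.28149j  product 0.00239 + 0.01517j
  m=-1: Y*=0.31490 + 0.04972j  Y=0.33284 - 0.54228j  product 0.13177 - 0.15421j
  m=+0: Y*=0.99278 + 0.00000j  Y=-0.40820 + 0.00000j  product -0.40525 + 0.00000j
  m=+1: Y*=-0.31490 + 0.04972j  Y=-0.33284 - 0.54228j  product 0.13177 + 0.15421j
  m=+2: Y*=0.04627 - 0.01499j  Y=0.14292 - 0.28149j  product 0.00239 - 0.01517j
  m=+3: Y*=-0.00421 + 0.00214j  Y=0.09269 - 0.00750j  product -0.00037 + 0.00023j
  m=+4: Y*=0.00026 - 0.00019j  Y=0.01106 + 0.01513j  product 0.00001 + 0.00000j
  m=+5: Y*=-0.00001 + 0.00001j  Y=-0.00102 + 0.00249j  product -0.00000 - 0.00000j
  m=+6: Y*=0.00000 - 0.00000j  Y=-0.00027 + 0.00004j  product -0.00000 + 0.00000j
  m=+7: Y*=-0.00000 + 0.00000j  Y=-0.00001 - 0.00001j  product 0.00000 - 0.00000j
Σ over m = -0.13765 - 0.00000j; ×(4π/15) → -0.11532 - 0.00000j. Real part: -0.115321

-0.115321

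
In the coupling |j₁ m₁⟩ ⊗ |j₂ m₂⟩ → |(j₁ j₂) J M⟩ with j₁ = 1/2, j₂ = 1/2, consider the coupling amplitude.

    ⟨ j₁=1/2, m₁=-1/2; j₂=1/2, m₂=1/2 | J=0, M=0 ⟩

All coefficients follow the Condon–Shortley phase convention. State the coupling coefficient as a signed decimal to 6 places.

j₁+j₂−J=1  J+j₁−j₂=0  J−j₁+j₂=0  j₁+j₂+J+1=2
(j₁±m₁, j₂±m₂, J±M) = (0,1,1,0,0,0)
P² = 1/2
sum k=1..1:
  [1] −1/1 = -1
S = -1
C² = P²·S² = 1/2 ; C = -0.707107

−√(1/2) ≈ -0.707107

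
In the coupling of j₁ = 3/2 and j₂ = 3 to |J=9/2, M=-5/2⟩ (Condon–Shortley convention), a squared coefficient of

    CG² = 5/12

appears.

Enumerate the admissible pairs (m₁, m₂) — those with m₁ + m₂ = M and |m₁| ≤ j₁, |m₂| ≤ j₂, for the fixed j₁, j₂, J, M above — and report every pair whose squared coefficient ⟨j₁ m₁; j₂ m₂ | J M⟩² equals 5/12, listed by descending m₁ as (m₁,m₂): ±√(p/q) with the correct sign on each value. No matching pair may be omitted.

Admissible pairs with m₁+m₂ = M = -5/2: (-3/2,-1), (-1/2,-2), (1/2,-3)
  (m₁,m₂)=(1/2,-3): CG² = 1/12, CG = +√(1/12)
  (m₁,m₂)=(-1/2,-2): CG² = 1/2, CG = +√(1/2)
  (m₁,m₂)=(-3/2,-1): CG² = 5/12, CG = +√(5/12)   ← matches the target
Pairs with CG² = 5/12: (-3/2,-1): +√(5/12)

(-3/2,-1): +√(5/12)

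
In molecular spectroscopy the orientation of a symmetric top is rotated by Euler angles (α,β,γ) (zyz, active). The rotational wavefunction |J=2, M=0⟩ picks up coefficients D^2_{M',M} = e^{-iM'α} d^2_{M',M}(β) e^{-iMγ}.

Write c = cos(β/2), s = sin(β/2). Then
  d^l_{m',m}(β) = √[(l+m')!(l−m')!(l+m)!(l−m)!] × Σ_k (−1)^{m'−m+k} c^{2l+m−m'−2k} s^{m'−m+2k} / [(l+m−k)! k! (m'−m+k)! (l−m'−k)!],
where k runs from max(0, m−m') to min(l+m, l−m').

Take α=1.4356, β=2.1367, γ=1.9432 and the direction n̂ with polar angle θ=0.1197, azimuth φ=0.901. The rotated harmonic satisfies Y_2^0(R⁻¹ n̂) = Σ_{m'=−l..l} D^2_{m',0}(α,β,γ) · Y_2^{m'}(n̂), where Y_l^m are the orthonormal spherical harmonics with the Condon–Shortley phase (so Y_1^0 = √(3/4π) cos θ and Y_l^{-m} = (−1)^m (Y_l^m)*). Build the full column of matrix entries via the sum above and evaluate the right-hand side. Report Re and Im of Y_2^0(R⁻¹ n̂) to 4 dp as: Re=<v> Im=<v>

Re=-0.1275 Im=0.0000

Need the full column D^2_{m',0} for m'=−2..2 at α=1.4356, β=2.1367, γ=1.9432.
cos(β/2)=0.481571, sin(β/2)=0.876407
d^2_{-2,0}: single k=2 term ⇒ +0.436323;  D = -0.420470+0.116546i
d^2_{-1,0}: k∈[1..2] ⇒ +0.239752 -0.794060 = -0.554308;  D = -0.074712-0.549250i
d^2_{0,0}: k∈[0..2] ⇒ +0.053783 -0.712512 +0.589961 = -0.068768;  D = -0.068768+0.000000i
d^2_{1,0}: k∈[0..1] ⇒ -0.239752 +0.794060 = +0.554308;  D = +0.074712-0.549250i
d^2_{2,0}: single k=0 term ⇒ +0.436323;  D = -0.420470-0.116546i
Y_2^{m'}(θ=0.1197,φ=0.901) and Σ D·Y over m':
  (-0.4205+0.1165i)·(-0.0013-0.0054i)  (-0.0747-0.5493i)·(+0.0569-0.0718i)  (-0.0688+0.0000i)·(+0.6173+0.0000i)  (+0.0747-0.5493i)·(-0.0569-0.0718i)  (-0.4205-0.1165i)·(-0.0013+0.0054i)
Y_2^0(R⁻¹ n̂) = -0.127513+0.000000i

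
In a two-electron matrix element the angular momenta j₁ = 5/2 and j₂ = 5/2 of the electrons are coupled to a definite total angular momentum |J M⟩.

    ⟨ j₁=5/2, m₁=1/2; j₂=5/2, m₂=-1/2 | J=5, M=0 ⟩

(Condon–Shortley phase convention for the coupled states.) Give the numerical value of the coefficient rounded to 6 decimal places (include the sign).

+√(25/63) = +0.629941

triangle: 0!×5!×5!/11! = 14400/39916800
(j±m)!: 3!×2!×2!×3!×5!×5! = 2073600
prefactor² = (2J+1)×Δ×N² = 57600/7
  k=0: +1/(0!×0!×2!×2!×3!×3!) = 1/144
Σ = 1/144  ⇒  CG² = 57600/7×(1/144)² = 25/63
CG = +√(25/63) = +0.629941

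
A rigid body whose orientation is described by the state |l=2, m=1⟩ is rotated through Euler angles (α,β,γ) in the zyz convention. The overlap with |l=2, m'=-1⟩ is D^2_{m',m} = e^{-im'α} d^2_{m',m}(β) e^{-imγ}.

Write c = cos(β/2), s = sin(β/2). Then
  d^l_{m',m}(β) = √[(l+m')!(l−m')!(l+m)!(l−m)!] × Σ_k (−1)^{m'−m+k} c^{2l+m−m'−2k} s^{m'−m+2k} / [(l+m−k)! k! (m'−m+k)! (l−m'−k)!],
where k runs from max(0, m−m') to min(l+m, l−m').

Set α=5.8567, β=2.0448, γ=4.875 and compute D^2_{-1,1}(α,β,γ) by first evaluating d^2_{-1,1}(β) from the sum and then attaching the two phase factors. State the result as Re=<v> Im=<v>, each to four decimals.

Re=0.0352 Im=0.0527

D^2_{-1,1}(5.8567,2.0448,4.8750) = e^{-i·-1·5.8567}·d^2_{-1,1}(2.0448)·e^{-i·1·4.8750}. Compute d first:
Half-angle: c=0.521319, s=0.853362. N=√(1·6·6·1)=6.000000
k∈{2,3} keeps every argument non-negative
  k=2: (−1)^0·6.0000/(2)·0.5213^2·0.8534^2 = +0.593739
  k=3: (−1)^1·6.0000/(6)·0.5213^0·0.8534^4 = -0.530313
d^2_{-1,1}(2.0448) = +0.593739 -0.530313 = +0.063425
D = (+0.910425-0.413673i)·(+0.063425)·(+0.161895+0.986808i) = +0.035240+0.052735i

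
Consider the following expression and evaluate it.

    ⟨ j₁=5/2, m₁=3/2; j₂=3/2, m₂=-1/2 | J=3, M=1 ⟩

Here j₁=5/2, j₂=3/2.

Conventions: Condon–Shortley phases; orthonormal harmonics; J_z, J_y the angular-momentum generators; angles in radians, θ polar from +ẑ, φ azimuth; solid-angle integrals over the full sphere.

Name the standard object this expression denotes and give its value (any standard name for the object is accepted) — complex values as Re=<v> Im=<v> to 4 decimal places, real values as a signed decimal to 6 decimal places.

This is a Clebsch–Gordan (vector-coupling) coefficient.
triangle: 1!*4!*2!/8! = 48/40320
(j±m)!: 4!*1!*1!*2!*4!*2! = 2304
prefactor² = (2J+1)*Δ*N² = 96/5
  k=0: +1/(0!*1!*1!*1!*3!*1!) = 1/6
  k=1: −1/(1!*0!*0!*0!*4!*2!) = -1/48
Σ = 7/48  ⇒  CG² = 96/5*(7/48)² = 49/120
CG = +√(49/120) = +0.639010

Clebsch–Gordan coefficient, +√(49/120) ≈ +0.639010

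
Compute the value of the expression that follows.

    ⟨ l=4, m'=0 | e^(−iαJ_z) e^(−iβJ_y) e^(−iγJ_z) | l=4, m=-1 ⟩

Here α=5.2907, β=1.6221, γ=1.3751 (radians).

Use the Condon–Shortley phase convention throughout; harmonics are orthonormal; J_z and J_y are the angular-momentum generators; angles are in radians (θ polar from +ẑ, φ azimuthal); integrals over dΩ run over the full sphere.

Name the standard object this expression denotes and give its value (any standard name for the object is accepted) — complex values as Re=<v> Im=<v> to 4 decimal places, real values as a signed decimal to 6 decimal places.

This is a Wigner D-matrix element — the rotation-matrix element ⟨l m'| R(α,β,γ) |l m⟩ in the angular-momentum basis.
First d^4_{0,-1}(β=1.6221), then the phase factors e^{-i(0)α} and e^{-i(-1)γ}:
c=cos(1.622100/2)=0.688738, s=sin(1.622100/2)=0.725011; N=√[24·24·6·120]=643.987578
The bounds max(0,m−m')=0 and min(l+m,l−m')=3 give 4 terms
  k=0: (−1)^1·643.9876/(144)·0.6887^7·0.7250^1 = -0.238361
  k=1: (−1)^2·643.9876/(24)·0.6887^5·0.7250^3 = +1.584778
  k=2: (−1)^3·643.9876/(24)·0.6887^3·0.7250^5 = -1.756102
  k=3: (−1)^4·643.9876/(144)·0.6887^1·0.7250^7 = +0.324325
d^4_{0,-1}(1.6221) = -0.238361 +1.584778 -1.756102 +0.324325 = -0.085361
D = (+1.000000+0.000000i)·(-0.085361)·(+0.194450+0.980913i) = -0.016598-0.083732i

Wigner D-matrix element, Re=-0.0166 Im=-0.0837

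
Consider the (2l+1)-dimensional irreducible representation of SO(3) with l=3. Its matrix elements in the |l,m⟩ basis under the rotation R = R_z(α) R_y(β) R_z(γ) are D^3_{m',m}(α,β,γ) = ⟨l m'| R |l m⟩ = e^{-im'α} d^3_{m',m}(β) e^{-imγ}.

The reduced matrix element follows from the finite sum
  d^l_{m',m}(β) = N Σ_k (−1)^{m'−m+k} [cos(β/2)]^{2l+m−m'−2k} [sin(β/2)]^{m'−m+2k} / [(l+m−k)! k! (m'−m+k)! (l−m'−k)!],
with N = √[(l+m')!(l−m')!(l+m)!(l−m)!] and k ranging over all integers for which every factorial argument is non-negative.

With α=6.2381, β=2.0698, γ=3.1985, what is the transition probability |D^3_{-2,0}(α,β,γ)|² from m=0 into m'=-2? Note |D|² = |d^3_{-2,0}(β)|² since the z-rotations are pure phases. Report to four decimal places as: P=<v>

P=0.2552

First d^3_{-2,0}(β=2.0698), then the phase factors e^{-i(-2)α} and e^{-i(0)γ}:
With c≡cos(β/2)=0.510612 and s≡sin(β/2)=0.859811, N=[1·120·6·6]^{1/2}=65.726707
The bounds max(0,m−m')=2 and min(l+m,l−m')=3 give 2 terms
  k=2: (−1)^0·65.7267/(12)·0.5106^4·0.8598^2 = +0.275252
  k=3: (−1)^1·65.7267/(12)·0.5106^2·0.8598^4 = -0.780468
d^3_{-2,0}(2.0698) = +0.275252 -0.780468 = -0.505216
|D^3_{-2,0}|² = |d^3_{-2,0}(β)|² = (-0.505216)² = 0.255243 (the z-rotation phases have unit modulus)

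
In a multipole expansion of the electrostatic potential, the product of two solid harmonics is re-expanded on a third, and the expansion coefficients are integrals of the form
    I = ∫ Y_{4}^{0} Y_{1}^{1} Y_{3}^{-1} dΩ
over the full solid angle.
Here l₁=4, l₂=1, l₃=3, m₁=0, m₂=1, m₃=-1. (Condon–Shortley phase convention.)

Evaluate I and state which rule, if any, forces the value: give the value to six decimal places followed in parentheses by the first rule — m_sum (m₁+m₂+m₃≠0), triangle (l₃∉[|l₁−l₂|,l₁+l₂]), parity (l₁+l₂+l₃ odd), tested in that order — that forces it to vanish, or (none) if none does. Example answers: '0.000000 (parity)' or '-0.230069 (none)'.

0.150786 (none)

Rules hold: Σm=0, L=8 even, 3≤3≤5.
N = 9·3·7 = 189
Δ = 2!·6!·0!/9! = 1/252
Racah Σ t=1..1: t=1:−1/36 = -1/36
⇒ 3j(4 1 3; 0 0 0)² = 4/63, sgn +1
Racah Σ t=2..2: t=2:+1/96 = 1/96
⇒ 3j(4 1 3; 0 1 -1)² = 1/42, sgn +1
4πI² = N·(3j₀)²·(3jₘ)² = 2/7
I = +1·√(0.285714/4π) = 0.15078601
No selection rule forces the value: the integral is nonzero (none).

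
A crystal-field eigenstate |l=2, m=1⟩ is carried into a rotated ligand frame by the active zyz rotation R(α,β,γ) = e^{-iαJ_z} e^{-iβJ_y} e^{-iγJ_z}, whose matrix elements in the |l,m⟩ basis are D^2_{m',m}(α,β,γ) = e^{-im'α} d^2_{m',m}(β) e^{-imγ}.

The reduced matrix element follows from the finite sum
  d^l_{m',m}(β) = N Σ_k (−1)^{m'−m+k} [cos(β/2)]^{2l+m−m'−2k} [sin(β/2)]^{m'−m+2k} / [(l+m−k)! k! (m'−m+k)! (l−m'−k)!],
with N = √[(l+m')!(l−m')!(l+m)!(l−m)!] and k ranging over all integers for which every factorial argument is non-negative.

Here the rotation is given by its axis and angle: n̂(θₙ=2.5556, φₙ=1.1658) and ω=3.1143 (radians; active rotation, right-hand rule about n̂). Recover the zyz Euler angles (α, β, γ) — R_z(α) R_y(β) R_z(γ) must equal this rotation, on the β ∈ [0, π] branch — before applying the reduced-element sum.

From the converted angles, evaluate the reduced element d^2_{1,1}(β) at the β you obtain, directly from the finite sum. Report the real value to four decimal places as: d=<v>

d=-0.1549

Axis–angle → zyz. n̂ = (sinθₙcosφₙ, sinθₙsinφₙ, cosθₙ) = (+0.217901, +0.508289, -0.833164), ω = 3.1143.
R = I cosω + sinω [n̂]ₓ + (1−cosω) n̂n̂ᵀ gives
  R = [-0.904684, +0.244209, -0.349156; +0.198736, -0.483008, -0.852764; -0.376898, -0.840872, +0.388437]
β = atan2(√(R₁₃²+R₂₃²), R₃₃) = 1.171862; α = atan2(R₂₃, R₁₃) mod 2π = 4.323771; γ = atan2(R₃₂, −R₃₁) mod 2π = 5.133764
d^2_{1,1}(β=1.1719) via the finite sum:
With c≡cos(β/2)=0.833198 and s≡sin(β/2)=0.552975, N=[6·1·6·1]^{1/2}=6.000000
Admissible k: 0..1 (factorial args all ≥0)
  k=0: (−1)^0·6.0000/(6)·0.8332^4·0.5530^0 = +0.481939
  k=1: (−1)^1·6.0000/(2)·0.8332^2·0.5530^2 = -0.636838
d^2_{1,1}(1.1719) = +0.481939 -0.636838 = -0.154898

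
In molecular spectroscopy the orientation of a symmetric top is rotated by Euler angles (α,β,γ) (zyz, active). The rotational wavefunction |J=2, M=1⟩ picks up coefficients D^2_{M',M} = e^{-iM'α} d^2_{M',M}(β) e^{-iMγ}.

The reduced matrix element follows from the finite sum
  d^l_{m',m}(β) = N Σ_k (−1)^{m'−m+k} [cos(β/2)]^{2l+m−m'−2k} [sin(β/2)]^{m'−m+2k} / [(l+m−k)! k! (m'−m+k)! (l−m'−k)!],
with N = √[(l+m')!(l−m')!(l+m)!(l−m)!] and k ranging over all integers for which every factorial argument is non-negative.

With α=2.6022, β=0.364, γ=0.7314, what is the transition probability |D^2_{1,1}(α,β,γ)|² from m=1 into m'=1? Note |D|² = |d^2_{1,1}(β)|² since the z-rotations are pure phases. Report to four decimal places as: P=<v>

P=0.7064

D^2_{1,1}(2.6022,0.3640,0.7314) = e^{-i·1·2.6022}·d^2_{1,1}(0.3640)·e^{-i·1·0.7314}. Compute d first:
Half-angle: c=0.983484, s=0.180997. N=√(6·1·6·1)=6.000000
k∈{0,1} keeps every argument non-negative
  k=0: (−1)^0·6.0000/(6)·0.9835^4·0.1810^0 = +0.935553
  k=1: (−1)^1·6.0000/(2)·0.9835^2·0.1810^2 = -0.095060
d^2_{1,1}(0.3640) = +0.935553 -0.095060 = +0.840493
|D^2_{1,1}|² = |d^2_{1,1}(β)|² = (+0.840493)² = 0.706429 (the z-rotation phases have unit modulus)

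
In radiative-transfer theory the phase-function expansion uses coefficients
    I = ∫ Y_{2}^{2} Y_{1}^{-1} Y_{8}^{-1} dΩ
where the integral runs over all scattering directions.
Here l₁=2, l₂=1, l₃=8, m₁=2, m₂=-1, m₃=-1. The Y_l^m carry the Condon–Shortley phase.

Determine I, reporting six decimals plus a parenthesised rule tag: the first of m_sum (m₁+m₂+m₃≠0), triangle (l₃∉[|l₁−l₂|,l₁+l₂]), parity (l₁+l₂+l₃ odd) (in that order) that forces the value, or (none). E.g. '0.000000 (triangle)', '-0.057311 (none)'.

triangle: need 1≤l₃≤3, have 8; I=0

0.000000 (triangle)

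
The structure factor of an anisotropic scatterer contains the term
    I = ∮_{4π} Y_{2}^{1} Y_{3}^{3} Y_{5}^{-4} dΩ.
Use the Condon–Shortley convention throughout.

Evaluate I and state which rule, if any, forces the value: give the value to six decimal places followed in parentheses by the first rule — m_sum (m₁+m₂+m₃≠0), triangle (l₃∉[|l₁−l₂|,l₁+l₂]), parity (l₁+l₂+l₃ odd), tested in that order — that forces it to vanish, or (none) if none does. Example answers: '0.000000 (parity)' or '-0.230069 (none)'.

Rules hold: Σm=0, L=10 even, 1≤5≤5.
N = 5·7·11 = 385
Δ = 0!·4!·6!/11! = 1/2310
Racah Σ t=0..0: t=0:+1/144 = 1/144
⇒ 3j(2 3 5; 0 0 0)² = 10/231, sgn -1
Racah Σ t=0..0: t=0:+1/4320 = 1/4320
⇒ 3j(2 3 5; 1 3 -4)² = 2/55, sgn -1
4πI² = N·(3j₀)²·(3jₘ)² = 20/33
I = +1·√(0.606061/4π) = 0.21961050
No selection rule forces the value: the integral is nonzero (none).

0.219610 (none)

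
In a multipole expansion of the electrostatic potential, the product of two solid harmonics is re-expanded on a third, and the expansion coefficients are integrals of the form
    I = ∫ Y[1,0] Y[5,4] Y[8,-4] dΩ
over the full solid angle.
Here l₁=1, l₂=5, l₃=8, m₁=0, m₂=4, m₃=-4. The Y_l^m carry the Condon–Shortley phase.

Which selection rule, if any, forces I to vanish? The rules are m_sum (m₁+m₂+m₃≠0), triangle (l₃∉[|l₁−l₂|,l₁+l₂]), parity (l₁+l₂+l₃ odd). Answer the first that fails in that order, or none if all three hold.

triangle

m₁+m₂+m₃ = 0 + 4 − 4 = 0  ✓
triangle: need |l₁−l₂| ≤ l₃ ≤ l₁+l₂ = [4,6]; l₃=8 is outside  ✗
parity: l₁+l₂+l₃ = 14 is even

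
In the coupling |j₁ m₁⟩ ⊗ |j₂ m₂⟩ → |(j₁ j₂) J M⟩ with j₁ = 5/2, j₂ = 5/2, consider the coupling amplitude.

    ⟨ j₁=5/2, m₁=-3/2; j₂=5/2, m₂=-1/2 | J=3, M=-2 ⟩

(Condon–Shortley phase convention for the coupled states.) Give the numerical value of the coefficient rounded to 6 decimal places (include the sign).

triangle: 2!·3!·3!/9! = 72/362880
(j±m)!: 1!·4!·2!·3!·1!·5! = 34560
prefactor² = (2J+1)·Δ·N² = 48
  k=1: −1/(1!·1!·3!·1!·0!·2!) = -1/12
  k=2: +1/(2!·0!·2!·0!·1!·3!) = 1/24
Σ = -1/24  ⇒  CG² = 48·(-1/24)² = 1/12
CG = −√(1/12) = -0.288675

-0.288675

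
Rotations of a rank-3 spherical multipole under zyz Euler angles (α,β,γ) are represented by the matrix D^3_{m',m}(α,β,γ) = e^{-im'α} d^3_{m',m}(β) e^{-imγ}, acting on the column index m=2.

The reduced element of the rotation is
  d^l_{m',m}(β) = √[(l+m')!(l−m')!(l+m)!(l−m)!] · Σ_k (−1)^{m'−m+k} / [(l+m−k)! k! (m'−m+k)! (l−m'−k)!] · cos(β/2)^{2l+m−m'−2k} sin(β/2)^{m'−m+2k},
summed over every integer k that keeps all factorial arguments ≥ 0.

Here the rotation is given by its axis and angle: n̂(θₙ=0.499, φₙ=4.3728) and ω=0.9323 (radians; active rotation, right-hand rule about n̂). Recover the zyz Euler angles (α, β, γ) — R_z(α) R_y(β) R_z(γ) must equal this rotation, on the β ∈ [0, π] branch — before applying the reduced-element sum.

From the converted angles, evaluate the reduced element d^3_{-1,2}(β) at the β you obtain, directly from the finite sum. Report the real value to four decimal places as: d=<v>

Axis–angle → zyz. n̂ = (sinθₙcosφₙ, sinθₙsinφₙ, cosθₙ) = (-0.159404, -0.451219, +0.878062), ω = 0.9323.
R = I cosω + sinω [n̂]ₓ + (1−cosω) n̂n̂ᵀ gives
  R = [+0.606254, -0.676018, -0.418873; +0.734136, +0.678245, -0.032068; +0.305777, -0.288069, +0.907478]
β = atan2(√(R₁₃²+R₂₃²), R₃₃) = 0.433555; α = atan2(R₂₃, R₁₃) mod 2π = 3.218002; γ = atan2(R₃₂, −R₃₁) mod 2π = 3.897179
d^3_{-1,2}(β=0.4336) via the finite sum:
c=cos(0.433555/2)=0.976596, s=sin(0.433555/2)=0.215083; N=√[2·24·120·1]=75.894664
Admissible k: 3..4 (factorial args all ≥0)
  k=3: (−1)^0·75.8947/(12)·0.9766^3·0.2151^3 = +0.058613
  k=4: (−1)^1·75.8947/(24)·0.9766^1·0.2151^5 = -0.001422
d^3_{-1,2}(0.4336) = +0.058613 -0.001422 = +0.057192

d=0.0572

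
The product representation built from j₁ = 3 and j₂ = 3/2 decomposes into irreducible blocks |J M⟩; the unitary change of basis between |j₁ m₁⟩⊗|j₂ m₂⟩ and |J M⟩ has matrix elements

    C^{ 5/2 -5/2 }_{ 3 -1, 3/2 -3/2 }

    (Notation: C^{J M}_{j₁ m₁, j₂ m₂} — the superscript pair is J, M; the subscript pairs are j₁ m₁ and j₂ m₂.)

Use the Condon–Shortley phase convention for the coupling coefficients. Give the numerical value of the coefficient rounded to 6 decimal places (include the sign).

+√(3/28) = +0.327327

√[6·2!4!1!/8! · 2!4!0!3!0!5!] = √(1728/7)
  +(−1)^0/∏(0,2,4,0,0,1)! = 1/48  (running 1/48)
⟨..|..⟩ = √(1728/7)·(1/48) = +0.327327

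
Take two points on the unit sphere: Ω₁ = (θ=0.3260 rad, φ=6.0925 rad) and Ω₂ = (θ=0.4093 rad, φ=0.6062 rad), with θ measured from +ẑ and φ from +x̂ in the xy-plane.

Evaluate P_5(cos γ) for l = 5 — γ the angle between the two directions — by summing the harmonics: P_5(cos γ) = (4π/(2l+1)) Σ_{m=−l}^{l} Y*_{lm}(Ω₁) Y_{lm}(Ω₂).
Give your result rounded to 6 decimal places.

Summing Y*_{l m}(θ₁,φ₁)·Y_{l m}(θ₂,φ₂) over m ∈ [−5, 5]; prefactor 4π/(2·5+1) = 1.142397:
  m=-5: Y*=0.00091 - 0.00127j  Y=-0.00460 - 0.00051j  product -0.00000 + 0.00001j
  m=-4: Y*=0.01057 - 0.01011j  Y=-0.02546 - 0.02219j  product -0.00049 + 0.00002j
  m=-3: Y*=0.06761 - 0.04353j  Y=-0.03516 - 0.13898j  product -0.00843 - 0.00787j
  m=-2: Y*=0.25865 - 0.10372j  Y=0.13171 - 0.35163j  product -0.00240 - 0.10461j
  m=-1: Y*=0.53873 - 0.10399j  Y=0.42866 - 0.29718j  product 0.20002 - 0.20467j
  m=+0: Y*=0.32341 + 0.00000j  Y=0.07629 + 0.00000j  product 0.02467 + 0.00000j
  m=+1: Y*=-0.53873 - 0.10399j  Y=-0.42866 - 0.29718j  product 0.20002 + 0.20467j
  m=+2: Y*=0.25865 + 0.10372j  Y=0.13171 + 0.35163j  product -0.00240 + 0.10461j
  m=+3: Y*=-0.06761 - 0.04353j  Y=0.03516 - 0.13898j  product -0.00843 + 0.00787j
  m=+4: Y*=0.01057 + 0.01011j  Y=-0.02546 + 0.02219j  product -0.00049 - 0.00002j
  m=+5: Y*=-0.00091 - 0.00127j  Y=0.00460 - 0.00051j  product -0.00000 - 0.00001j
Accumulated sum 0.40206 + 0.00000j; after 4π/(2l+1) scaling, 0.45932 + 0.00000j ⇒ P_5 = 0.459317

0.459317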